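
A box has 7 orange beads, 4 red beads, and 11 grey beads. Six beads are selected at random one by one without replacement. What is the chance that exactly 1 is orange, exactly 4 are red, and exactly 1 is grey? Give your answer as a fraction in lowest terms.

Unordered draws without replacement: count favorable combinations over C(22,6).
Favorable = C(7,1) · C(4,4) · C(11,1) = 77; total = C(22,6) = 74613.
P = 77/74613 = 1/969 ≈ 0.0010.

1/969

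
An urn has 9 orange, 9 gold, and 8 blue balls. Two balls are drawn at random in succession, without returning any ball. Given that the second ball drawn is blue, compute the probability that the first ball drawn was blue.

7/25

P(first=blue and the second ball drawn is blue) = (8/26)·(7/25) = 28/325.
P(the second ball drawn is blue) = Σ over first color = 36/325 + 36/325 + 28/325 = 4/13.
By Bayes, P(first=blue | the second ball drawn is blue) = 28/325 / 4/13 = 7/25 ≈ 0.2800.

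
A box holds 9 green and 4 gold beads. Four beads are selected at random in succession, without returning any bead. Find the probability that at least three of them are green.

42/65

Sum the hypergeometric tail for j = 3,…,4 green beads.
Favorable = C(9,3)·C(4,1) + C(9,4)·C(4,0) = 462; total = C(13,4) = 715.
P = 462/715 = 42/65 ≈ 0.6462.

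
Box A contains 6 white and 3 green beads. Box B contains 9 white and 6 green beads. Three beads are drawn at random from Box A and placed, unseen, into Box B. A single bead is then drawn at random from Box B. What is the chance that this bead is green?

7/18

Condition on how many of the transferred beads are green (from Box A: 3 green of 9; then Box B has 18 total).
  0 green: C(3,0)C(6,3)/C(9,3) = 5/21; then P = 6/18
  1 green: C(3,1)C(6,2)/C(9,3) = 15/28; then P = 7/18
  2 green: C(3,2)C(6,1)/C(9,3) = 3/14; then P = 8/18
  3 green: C(3,3)C(6,0)/C(9,3) = 1/84; then P = 9/18
P(green from Box B) = 7/18 ≈ 0.3889.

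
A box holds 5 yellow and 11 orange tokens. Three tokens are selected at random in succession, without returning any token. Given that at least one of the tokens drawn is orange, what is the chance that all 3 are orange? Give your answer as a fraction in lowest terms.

3/10

P(all 3 orange) = C(11,3)/C(16,3) = 33/112; P(at least one orange) = 1 − C(5,3)/C(16,3) = 55/56.
Since 'all 3 orange' ⊆ 'at least one orange', P(all 3 | at least one) = 33/112 / 55/56 = 3/10 ≈ 0.3000.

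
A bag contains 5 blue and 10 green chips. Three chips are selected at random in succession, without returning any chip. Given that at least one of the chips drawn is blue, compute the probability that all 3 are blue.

P(all 3 blue) = C(5,3)/C(15,3) = 2/91; P(at least one blue) = 1 − C(10,3)/C(15,3) = 67/91.
Since 'all 3 blue' ⊆ 'at least one blue', P(all 3 | at least one) = 2/91 / 67/91 = 2/67 ≈ 0.0299.

2/67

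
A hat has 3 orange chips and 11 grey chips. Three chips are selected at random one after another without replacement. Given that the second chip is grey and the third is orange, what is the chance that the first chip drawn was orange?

P(first=orange and the second chip is grey and the third is orange) = (3/14)·(11/13)·(2/12) = 11/364.
P(E) = Σ over first color = 11/364 + 55/364 = 33/182.
By Bayes, P(first=orange | E) = 11/364 / 33/182 = 1/6 ≈ 0.1667.

1/6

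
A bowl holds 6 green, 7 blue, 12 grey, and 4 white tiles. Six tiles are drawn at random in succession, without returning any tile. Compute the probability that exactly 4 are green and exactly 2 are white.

Unordered draws without replacement: count favorable combinations over C(29,6).
Favorable = C(6,4) · C(7,0) · C(12,0) · C(4,2) = 90; total = C(29,6) = 475020.
P = 90/475020 = 1/5278 ≈ 0.0002.

1/5278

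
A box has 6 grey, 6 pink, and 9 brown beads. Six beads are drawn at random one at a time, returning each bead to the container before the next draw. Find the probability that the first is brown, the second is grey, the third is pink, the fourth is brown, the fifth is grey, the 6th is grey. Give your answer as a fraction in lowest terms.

Multiply the conditional probability of each draw in order, with replacement (the composition resets each draw).
P = (9/21) · (6/21) · (6/21) · (9/21) · (6/21) · (6/21) = 144/117649 ≈ 0.0012.

144/117649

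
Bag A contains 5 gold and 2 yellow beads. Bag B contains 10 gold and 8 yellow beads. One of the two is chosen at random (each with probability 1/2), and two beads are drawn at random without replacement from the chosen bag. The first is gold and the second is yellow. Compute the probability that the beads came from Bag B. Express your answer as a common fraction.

P(E | Bag A) = 5/21; P(E | Bag B) = 40/153.
P(E) = 1/2·5/21 + 1/2·40/153 = 535/2142.
By Bayes' rule, P(Bag B | E) = 20/153 / 535/2142 = 56/107 ≈ 0.5234.

56/107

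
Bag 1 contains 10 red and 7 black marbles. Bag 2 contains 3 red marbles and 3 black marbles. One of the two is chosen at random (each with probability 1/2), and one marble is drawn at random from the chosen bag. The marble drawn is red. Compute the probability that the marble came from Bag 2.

17/37

P(red | Bag 1) = 10/17; P(red | Bag 2) = 1/2.
P(red) = 1/2·10/17 + 1/2·1/2 = 37/68.
By Bayes' rule, P(Bag 2 | red) = 1/4 / 37/68 = 17/37 ≈ 0.4595.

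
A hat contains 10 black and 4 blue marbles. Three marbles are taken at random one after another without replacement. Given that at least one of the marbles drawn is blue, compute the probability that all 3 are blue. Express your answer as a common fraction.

P(all 3 blue) = C(4,3)/C(14,3) = 1/91; P(at least one blue) = 1 − C(10,3)/C(14,3) = 61/91.
Since 'all 3 blue' ⊆ 'at least one blue', P(all 3 | at least one) = 1/91 / 61/91 = 1/61 ≈ 0.0164.

1/61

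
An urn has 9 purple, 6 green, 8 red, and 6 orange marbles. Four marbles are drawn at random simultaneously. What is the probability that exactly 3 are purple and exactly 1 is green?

Unordered draws without replacement: count favorable combinations over C(29,4).
Favorable = C(9,3) · C(6,1) · C(8,0) · C(6,0) = 504; total = C(29,4) = 23751.
P = 504/23751 = 8/377 ≈ 0.0212.

8/377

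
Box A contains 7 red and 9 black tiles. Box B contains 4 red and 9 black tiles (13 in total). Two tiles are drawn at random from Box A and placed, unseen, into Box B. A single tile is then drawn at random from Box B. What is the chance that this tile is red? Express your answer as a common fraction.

Condition on how many of the transferred tiles are red (from Box A: 7 red of 16; then Box B has 15 total).
  0 red: C(7,0)C(9,2)/C(16,2) = 3/10; then P = 4/15
  1 red: C(7,1)C(9,1)/C(16,2) = 21/40; then P = 5/15
  2 red: C(7,2)C(9,0)/C(16,2) = 7/40; then P = 6/15
P(red from Box B) = 13/40 ≈ 0.3250.

13/40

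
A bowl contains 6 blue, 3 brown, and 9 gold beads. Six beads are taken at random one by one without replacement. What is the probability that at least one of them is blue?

Use the complement: P(at least one blue) = 1 − P(no blue).
P(none) = C(12,6)/C(18,6) = 924/18564.
So P = 1 − 924/18564 = 210/221 ≈ 0.9502.

210/221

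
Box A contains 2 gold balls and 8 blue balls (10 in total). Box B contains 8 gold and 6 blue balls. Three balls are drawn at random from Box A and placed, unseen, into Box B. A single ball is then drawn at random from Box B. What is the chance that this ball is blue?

42/85

Condition on how many of the transferred balls are blue (from Box A: 8 blue of 10; then Box B has 17 total).
  1 blue: C(8,1)C(2,2)/C(10,3) = 1/15; then P = 7/17
  2 blue: C(8,2)C(2,1)/C(10,3) = 7/15; then P = 8/17
  3 blue: C(8,3)C(2,0)/C(10,3) = 7/15; then P = 9/17
P(blue from Box B) = 42/85 ≈ 0.4941.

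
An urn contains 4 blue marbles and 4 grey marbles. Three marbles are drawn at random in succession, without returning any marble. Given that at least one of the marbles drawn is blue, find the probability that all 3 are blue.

P(all 3 blue) = C(4,3)/C(8,3) = 1/14; P(at least one blue) = 1 − C(4,3)/C(8,3) = 13/14.
Since 'all 3 blue' ⊆ 'at least one blue', P(all 3 | at least one) = 1/14 / 13/14 = 1/13 ≈ 0.0769.

1/13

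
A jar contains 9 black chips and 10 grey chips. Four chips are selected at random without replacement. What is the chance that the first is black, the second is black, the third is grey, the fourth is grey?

Multiply the conditional probability of each draw in order, without replacement, so each draw removes one from its color and from the total.
P = (9/19) · (8/18) · (10/17) · (9/16) = 45/646 ≈ 0.0697.

45/646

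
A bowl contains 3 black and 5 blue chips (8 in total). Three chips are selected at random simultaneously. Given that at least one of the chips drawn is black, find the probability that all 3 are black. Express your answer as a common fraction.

1/46

P(all 3 black) = C(3,3)/C(8,3) = 1/56; P(at least one black) = 1 − C(5,3)/C(8,3) = 23/28.
Since 'all 3 black' ⊆ 'at least one black', P(all 3 | at least one) = 1/56 / 23/28 = 1/46 ≈ 0.0217.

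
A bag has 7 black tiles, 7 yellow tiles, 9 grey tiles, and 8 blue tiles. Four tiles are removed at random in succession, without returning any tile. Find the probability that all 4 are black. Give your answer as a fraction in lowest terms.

Unordered draws without replacement: count favorable combinations over C(31,4).
Favorable = C(7,4) · C(7,0) · C(9,0) · C(8,0) = 35; total = C(31,4) = 31465.
P = 35/31465 = 1/899 ≈ 0.0011.

1/899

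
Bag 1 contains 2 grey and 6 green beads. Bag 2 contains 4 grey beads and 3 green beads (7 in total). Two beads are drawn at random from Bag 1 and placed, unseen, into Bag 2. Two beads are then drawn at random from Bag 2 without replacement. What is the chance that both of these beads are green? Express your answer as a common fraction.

Condition on how many of the transferred beads are green (from Bag 1: 6 green of 8; then Bag 2 has 9 total).
  0 green: C(6,0)C(2,2)/C(8,2) = 1/28; then P = C(3,2)/C(9,2) = 1/12
  1 green: C(6,1)C(2,1)/C(8,2) = 3/7; then P = C(4,2)/C(9,2) = 1/6
  2 green: C(6,2)C(2,0)/C(8,2) = 15/28; then P = C(5,2)/C(9,2) = 5/18
P(both green) = 25/112 ≈ 0.2232.

25/112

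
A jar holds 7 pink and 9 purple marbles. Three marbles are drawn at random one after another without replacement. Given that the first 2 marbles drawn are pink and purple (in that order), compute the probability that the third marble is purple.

4/7

After removing 1 pink, 1 purple, the jar has 8 purple out of 14 remaining.
P(third is purple | given) = 8/14 = 4/7 ≈ 0.5714.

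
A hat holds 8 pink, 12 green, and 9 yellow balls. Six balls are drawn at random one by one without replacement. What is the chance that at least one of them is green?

1271/1305

Use the complement: P(at least one green) = 1 − P(no green).
P(none) = C(17,6)/C(29,6) = 12376/475020.
So P = 1 − 12376/475020 = 1271/1305 ≈ 0.9739.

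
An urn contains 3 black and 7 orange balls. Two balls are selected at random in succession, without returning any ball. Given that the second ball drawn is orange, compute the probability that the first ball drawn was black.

P(first=black and the second ball drawn is orange) = (3/10)·(7/9) = 7/30.
P(the second ball drawn is orange) = Σ over first color = 7/30 + 7/15 = 7/10.
By Bayes, P(first=black | the second ball drawn is orange) = 7/30 / 7/10 = 1/3 ≈ 0.3333.

1/3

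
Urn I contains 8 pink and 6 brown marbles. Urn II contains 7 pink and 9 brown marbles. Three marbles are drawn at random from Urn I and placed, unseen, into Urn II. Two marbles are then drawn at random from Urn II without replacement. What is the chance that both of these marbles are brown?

Condition on how many of the transferred marbles are brown (from Urn I: 6 brown of 14; then Urn II has 19 total).
  0 brown: C(6,0)C(8,3)/C(14,3) = 2/13; then P = C(9,2)/C(19,2) = 4/19
  1 brown: C(6,1)C(8,2)/C(14,3) = 6/13; then P = C(10,2)/C(19,2) = 5/19
  2 brown: C(6,2)C(8,1)/C(14,3) = 30/91; then P = C(11,2)/C(19,2) = 55/171
  3 brown: C(6,3)C(8,0)/C(14,3) = 5/91; then P = C(12,2)/C(19,2) = 22/57
P(both brown) = 486/1729 ≈ 0.2811.

486/1729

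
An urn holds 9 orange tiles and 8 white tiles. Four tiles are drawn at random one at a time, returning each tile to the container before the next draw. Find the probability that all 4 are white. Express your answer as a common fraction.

4096/83521

Multiply the conditional probability of each draw in order, with replacement (the composition resets each draw).
P = (8/17) · (8/17) · (8/17) · (8/17) = 4096/83521 ≈ 0.0490.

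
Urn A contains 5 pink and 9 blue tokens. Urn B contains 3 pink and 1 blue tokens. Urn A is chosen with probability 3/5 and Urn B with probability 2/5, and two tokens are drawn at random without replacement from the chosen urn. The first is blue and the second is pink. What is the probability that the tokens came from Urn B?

91/226

P(E | Urn A) = 45/182; P(E | Urn B) = 1/4.
P(E) = 3/5·45/182 + 2/5·1/4 = 113/455.
By Bayes' rule, P(Urn B | E) = 1/10 / 113/455 = 91/226 ≈ 0.4027.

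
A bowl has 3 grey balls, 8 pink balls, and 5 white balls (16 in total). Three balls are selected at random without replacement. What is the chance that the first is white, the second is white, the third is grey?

Multiply the conditional probability of each draw in order, without replacement, so each draw removes one from its color and from the total.
P = (5/16) · (4/15) · (3/14) = 1/56 ≈ 0.0179.

1/56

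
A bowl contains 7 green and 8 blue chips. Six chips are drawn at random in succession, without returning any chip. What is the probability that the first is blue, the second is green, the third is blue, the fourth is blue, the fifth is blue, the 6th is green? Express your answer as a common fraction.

14/715

Multiply the conditional probability of each draw in order, without replacement, so each draw removes one from its color and from the total.
P = (8/15) · (7/14) · (7/13) · (6/12) · (5/11) · (6/10) = 14/715 ≈ 0.0196.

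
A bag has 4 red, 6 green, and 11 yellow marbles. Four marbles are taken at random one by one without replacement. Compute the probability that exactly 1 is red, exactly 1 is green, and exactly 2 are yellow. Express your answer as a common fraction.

88/399

Unordered draws without replacement: count favorable combinations over C(21,4).
Favorable = C(4,1) · C(6,1) · C(11,2) = 1320; total = C(21,4) = 5985.
P = 1320/5985 = 88/399 ≈ 0.2206.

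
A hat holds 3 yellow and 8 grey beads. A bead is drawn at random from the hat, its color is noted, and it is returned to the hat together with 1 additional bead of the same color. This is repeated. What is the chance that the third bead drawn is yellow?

3/11

Sum over the four possibilities for the first two draws (yellow/not-yellow each), tracking how the yellow count and total change by +1 per draw.
P(third is yellow) = 3/11 ≈ 0.2727. (In a Pólya urn every draw has the same marginal probability 3/11.)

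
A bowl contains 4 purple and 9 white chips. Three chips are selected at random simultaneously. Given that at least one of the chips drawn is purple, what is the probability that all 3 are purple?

2/101

P(all 3 purple) = C(4,3)/C(13,3) = 2/143; P(at least one purple) = 1 − C(9,3)/C(13,3) = 101/143.
Since 'all 3 purple' ⊆ 'at least one purple', P(all 3 | at least one) = 2/143 / 101/143 = 2/101 ≈ 0.0198.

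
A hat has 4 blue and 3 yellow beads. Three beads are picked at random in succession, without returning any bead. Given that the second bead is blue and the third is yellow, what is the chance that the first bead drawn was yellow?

P(first=yellow and the second bead is blue and the third is yellow) = (3/7)·(4/6)·(2/5) = 4/35.
P(E) = Σ over first color = 6/35 + 4/35 = 2/7.
By Bayes, P(first=yellow | E) = 4/35 / 2/7 = 2/5 ≈ 0.4000.

2/5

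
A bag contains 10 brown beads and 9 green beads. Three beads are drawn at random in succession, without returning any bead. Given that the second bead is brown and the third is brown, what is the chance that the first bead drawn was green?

P(first=green and the second bead is brown and the third is brown) = (9/19)·(10/18)·(9/17) = 45/323.
P(E) = Σ over first color = 40/323 + 45/323 = 5/19.
By Bayes, P(first=green | E) = 45/323 / 5/19 = 9/17 ≈ 0.5294.

9/17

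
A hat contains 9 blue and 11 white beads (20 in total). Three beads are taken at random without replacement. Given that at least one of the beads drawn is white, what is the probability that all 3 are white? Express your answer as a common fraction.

5/32

P(all 3 white) = C(11,3)/C(20,3) = 11/76; P(at least one white) = 1 − C(9,3)/C(20,3) = 88/95.
Since 'all 3 white' ⊆ 'at least one white', P(all 3 | at least one) = 11/76 / 88/95 = 5/32 ≈ 0.1562.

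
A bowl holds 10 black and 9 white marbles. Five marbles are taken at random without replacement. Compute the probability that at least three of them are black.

Sum the hypergeometric tail for j = 3,…,5 black marbles.
Favorable = C(10,3)·C(9,2) + C(10,4)·C(9,1) + C(10,5)·C(9,0) = 6462; total = C(19,5) = 11628.
P = 6462/11628 = 359/646 ≈ 0.5557.

359/646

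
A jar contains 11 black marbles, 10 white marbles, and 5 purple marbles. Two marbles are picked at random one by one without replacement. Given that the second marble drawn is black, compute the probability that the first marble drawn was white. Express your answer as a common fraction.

2/5

P(first=white and the second marble drawn is black) = (10/26)·(11/25) = 11/65.
P(the second marble drawn is black) = Σ over first color = 11/65 + 11/65 + 11/130 = 11/26.
By Bayes, P(first=white | the second marble drawn is black) = 11/65 / 11/26 = 2/5 ≈ 0.4000.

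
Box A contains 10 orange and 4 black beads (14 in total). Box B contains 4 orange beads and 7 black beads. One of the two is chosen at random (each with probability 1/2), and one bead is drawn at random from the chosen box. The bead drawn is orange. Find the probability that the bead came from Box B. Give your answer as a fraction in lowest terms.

28/83

P(orange | Box A) = 5/7; P(orange | Box B) = 4/11.
P(orange) = 1/2·5/7 + 1/2·4/11 = 83/154.
By Bayes' rule, P(Box B | orange) = 2/11 / 83/154 = 28/83 ≈ 0.3373.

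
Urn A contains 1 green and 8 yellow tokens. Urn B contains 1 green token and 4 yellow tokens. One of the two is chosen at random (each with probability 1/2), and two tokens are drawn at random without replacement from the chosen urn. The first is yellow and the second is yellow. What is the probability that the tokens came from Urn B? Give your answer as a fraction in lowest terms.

P(E | Urn A) = 7/9; P(E | Urn B) = 3/5.
P(E) = 1/2·7/9 + 1/2·3/5 = 31/45.
By Bayes' rule, P(Urn B | E) = 3/10 / 31/45 = 27/62 ≈ 0.4355.

27/62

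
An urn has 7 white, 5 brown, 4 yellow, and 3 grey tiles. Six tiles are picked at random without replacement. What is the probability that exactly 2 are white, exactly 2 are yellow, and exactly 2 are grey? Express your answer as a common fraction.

Unordered draws without replacement: count favorable combinations over C(19,6).
Favorable = C(7,2) · C(5,0) · C(4,2) · C(3,2) = 378; total = C(19,6) = 27132.
P = 378/27132 = 9/646 ≈ 0.0139.

9/646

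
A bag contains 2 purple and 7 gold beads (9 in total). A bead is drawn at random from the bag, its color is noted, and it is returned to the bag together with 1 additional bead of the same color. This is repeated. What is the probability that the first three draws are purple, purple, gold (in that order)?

7/165

Track the composition after each reinforcement of +1.
P = (2/9) · (3/10) · (7/11) = 7/165 ≈ 0.0424.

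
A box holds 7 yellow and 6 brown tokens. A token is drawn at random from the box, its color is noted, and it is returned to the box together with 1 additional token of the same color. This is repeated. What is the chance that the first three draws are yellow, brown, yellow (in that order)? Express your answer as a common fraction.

8/65

Track the composition after each reinforcement of +1.
P = (7/13) · (6/14) · (8/15) = 8/65 ≈ 0.1231.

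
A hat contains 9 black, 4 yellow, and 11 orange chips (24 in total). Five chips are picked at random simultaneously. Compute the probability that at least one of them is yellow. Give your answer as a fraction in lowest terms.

Use the complement: P(at least one yellow) = 1 − P(no yellow).
P(none) = C(20,5)/C(24,5) = 15504/42504.
So P = 1 − 15504/42504 = 1125/1771 ≈ 0.6352.

1125/1771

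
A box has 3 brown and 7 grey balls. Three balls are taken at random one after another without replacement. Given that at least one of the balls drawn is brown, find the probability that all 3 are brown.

P(all 3 brown) = C(3,3)/C(10,3) = 1/120; P(at least one brown) = 1 − C(7,3)/C(10,3) = 17/24.
Since 'all 3 brown' ⊆ 'at least one brown', P(all 3 | at least one) = 1/120 / 17/24 = 1/85 ≈ 0.0118.

1/85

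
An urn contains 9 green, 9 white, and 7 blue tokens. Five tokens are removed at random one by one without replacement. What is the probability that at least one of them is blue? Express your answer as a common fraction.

Use the complement: P(at least one blue) = 1 − P(no blue).
P(none) = C(18,5)/C(25,5) = 8568/53130.
So P = 1 − 8568/53130 = 1061/1265 ≈ 0.8387.

1061/1265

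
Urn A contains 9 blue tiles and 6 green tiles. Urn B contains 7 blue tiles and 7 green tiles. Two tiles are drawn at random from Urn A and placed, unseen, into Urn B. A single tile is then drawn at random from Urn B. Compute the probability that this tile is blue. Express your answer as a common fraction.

41/80

Condition on how many of the transferred tiles are blue (from Urn A: 9 blue of 15; then Urn B has 16 total).
  0 blue: C(9,0)C(6,2)/C(15,2) = 1/7; then P = 7/16
  1 blue: C(9,1)C(6,1)/C(15,2) = 18/35; then P = 8/16
  2 blue: C(9,2)C(6,0)/C(15,2) = 12/35; then P = 9/16
P(blue from Urn B) = 41/80 ≈ 0.5125.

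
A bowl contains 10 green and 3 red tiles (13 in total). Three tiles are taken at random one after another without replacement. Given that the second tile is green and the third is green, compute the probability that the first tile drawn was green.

P(first=green and the second tile is green and the third is green) = (10/13)·(9/12)·(8/11) = 60/143.
P(E) = Σ over first color = 60/143 + 45/286 = 15/26.
By Bayes, P(first=green | E) = 60/143 / 15/26 = 8/11 ≈ 0.7273.

8/11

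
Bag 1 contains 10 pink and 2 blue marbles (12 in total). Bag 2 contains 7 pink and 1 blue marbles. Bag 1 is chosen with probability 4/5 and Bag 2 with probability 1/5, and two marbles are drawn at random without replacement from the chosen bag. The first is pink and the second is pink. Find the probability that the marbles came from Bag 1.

40/51

P(E | Bag 1) = 15/22; P(E | Bag 2) = 3/4.
P(E) = 4/5·15/22 + 1/5·3/4 = 153/220.
By Bayes' rule, P(Bag 1 | E) = 6/11 / 153/220 = 40/51 ≈ 0.7843.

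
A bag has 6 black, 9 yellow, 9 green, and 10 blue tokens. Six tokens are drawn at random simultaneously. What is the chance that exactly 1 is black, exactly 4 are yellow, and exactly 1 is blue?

945/168113

Unordered draws without replacement: count favorable combinations over C(34,6).
Favorable = C(6,1) · C(9,4) · C(9,0) · C(10,1) = 7560; total = C(34,6) = 1344904.
P = 7560/1344904 = 945/168113 ≈ 0.0056.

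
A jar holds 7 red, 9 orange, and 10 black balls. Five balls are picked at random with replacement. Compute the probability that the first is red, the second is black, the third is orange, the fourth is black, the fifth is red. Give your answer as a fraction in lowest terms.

Multiply the conditional probability of each draw in order, with replacement (the composition resets each draw).
P = (7/26) · (10/26) · (9/26) · (10/26) · (7/26) = 11025/2970344 ≈ 0.0037.

11025/2970344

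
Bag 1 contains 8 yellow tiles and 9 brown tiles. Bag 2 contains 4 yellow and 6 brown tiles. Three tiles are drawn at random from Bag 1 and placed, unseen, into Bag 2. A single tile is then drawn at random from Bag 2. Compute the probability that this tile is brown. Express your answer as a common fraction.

129/221

Condition on how many of the transferred tiles are brown (from Bag 1: 9 brown of 17; then Bag 2 has 13 total).
  0 brown: C(9,0)C(8,3)/C(17,3) = 7/85; then P = 6/13
  1 brown: C(9,1)C(8,2)/C(17,3) = 63/170; then P = 7/13
  2 brown: C(9,2)C(8,1)/C(17,3) = 36/85; then P = 8/13
  3 brown: C(9,3)C(8,0)/C(17,3) = 21/170; then P = 9/13
P(brown from Bag 2) = 129/221 ≈ 0.5837.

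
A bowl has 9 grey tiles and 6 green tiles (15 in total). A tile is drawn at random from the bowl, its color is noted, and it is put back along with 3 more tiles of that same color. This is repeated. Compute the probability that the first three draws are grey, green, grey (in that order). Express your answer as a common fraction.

Track the composition after each reinforcement of +3.
P = (9/15) · (6/18) · (12/21) = 4/35 ≈ 0.1143.

4/35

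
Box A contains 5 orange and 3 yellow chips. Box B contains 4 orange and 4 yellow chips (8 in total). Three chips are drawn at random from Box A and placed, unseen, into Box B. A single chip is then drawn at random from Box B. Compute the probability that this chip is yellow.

41/88

Condition on how many of the transferred chips are yellow (from Box A: 3 yellow of 8; then Box B has 11 total).
  0 yellow: C(3,0)C(5,3)/C(8,3) = 5/28; then P = 4/11
  1 yellow: C(3,1)C(5,2)/C(8,3) = 15/28; then P = 5/11
  2 yellow: C(3,2)C(5,1)/C(8,3) = 15/56; then P = 6/11
  3 yellow: C(3,3)C(5,0)/C(8,3) = 1/56; then P = 7/11
P(yellow from Box B) = 41/88 ≈ 0.4659.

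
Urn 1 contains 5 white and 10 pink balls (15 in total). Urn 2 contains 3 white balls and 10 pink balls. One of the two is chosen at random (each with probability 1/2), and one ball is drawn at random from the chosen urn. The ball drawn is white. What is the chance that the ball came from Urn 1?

P(white | Urn 1) = 1/3; P(white | Urn 2) = 3/13.
P(white) = 1/2·1/3 + 1/2·3/13 = 11/39.
By Bayes' rule, P(Urn 1 | white) = 1/6 / 11/39 = 13/22 ≈ 0.5909.

13/22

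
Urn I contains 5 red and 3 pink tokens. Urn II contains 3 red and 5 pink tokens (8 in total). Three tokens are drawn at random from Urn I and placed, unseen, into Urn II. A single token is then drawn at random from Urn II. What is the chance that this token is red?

Condition on how many of the transferred tokens are red (from Urn I: 5 red of 8; then Urn II has 11 total).
  0 red: C(5,0)C(3,3)/C(8,3) = 1/56; then P = 3/11
  1 red: C(5,1)C(3,2)/C(8,3) = 15/56; then P = 4/11
  2 red: C(5,2)C(3,1)/C(8,3) = 15/28; then P = 5/11
  3 red: C(5,3)C(3,0)/C(8,3) = 5/28; then P = 6/11
P(red from Urn II) = 39/88 ≈ 0.4432.

39/88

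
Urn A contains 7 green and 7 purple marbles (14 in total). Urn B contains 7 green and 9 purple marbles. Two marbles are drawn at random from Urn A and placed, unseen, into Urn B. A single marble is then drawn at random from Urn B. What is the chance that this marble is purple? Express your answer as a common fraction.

5/9

Condition on how many of the transferred marbles are purple (from Urn A: 7 purple of 14; then Urn B has 18 total).
  0 purple: C(7,0)C(7,2)/C(14,2) = 3/13; then P = 9/18
  1 purple: C(7,1)C(7,1)/C(14,2) = 7/13; then P = 10/18
  2 purple: C(7,2)C(7,0)/C(14,2) = 3/13; then P = 11/18
P(purple from Urn B) = 5/9 ≈ 0.5556.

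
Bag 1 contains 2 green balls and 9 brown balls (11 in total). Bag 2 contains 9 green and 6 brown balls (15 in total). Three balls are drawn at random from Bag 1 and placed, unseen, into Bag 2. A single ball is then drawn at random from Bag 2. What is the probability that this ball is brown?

Condition on how many of the transferred balls are brown (from Bag 1: 9 brown of 11; then Bag 2 has 18 total).
  1 brown: C(9,1)C(2,2)/C(11,3) = 3/55; then P = 7/18
  2 brown: C(9,2)C(2,1)/C(11,3) = 24/55; then P = 8/18
  3 brown: C(9,3)C(2,0)/C(11,3) = 28/55; then P = 9/18
P(brown from Bag 2) = 31/66 ≈ 0.4697.

31/66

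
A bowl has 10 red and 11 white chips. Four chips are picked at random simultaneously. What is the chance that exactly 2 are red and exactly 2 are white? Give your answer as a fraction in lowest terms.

Unordered draws without replacement: count favorable combinations over C(21,4).
Favorable = C(10,2) · C(11,2) = 2475; total = C(21,4) = 5985.
P = 2475/5985 = 55/133 ≈ 0.4135.

55/133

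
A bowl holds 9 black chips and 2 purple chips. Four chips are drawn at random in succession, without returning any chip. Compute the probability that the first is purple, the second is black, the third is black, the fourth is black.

7/55

Multiply the conditional probability of each draw in order, without replacement, so each draw removes one from its color and from the total.
P = (2/11) · (9/10) · (8/9) · (7/8) = 7/55 ≈ 0.1273.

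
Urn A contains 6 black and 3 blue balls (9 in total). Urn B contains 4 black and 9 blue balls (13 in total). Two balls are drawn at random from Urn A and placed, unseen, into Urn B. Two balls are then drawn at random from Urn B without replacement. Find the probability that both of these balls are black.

Condition on how many of the transferred balls are black (from Urn A: 6 black of 9; then Urn B has 15 total).
  0 black: C(6,0)C(3,2)/C(9,2) = 1/12; then P = C(4,2)/C(15,2) = 2/35
  1 black: C(6,1)C(3,1)/C(9,2) = 1/2; then P = C(5,2)/C(15,2) = 2/21
  2 black: C(6,2)C(3,0)/C(9,2) = 5/12; then P = C(6,2)/C(15,2) = 1/7
P(both black) = 47/420 ≈ 0.1119.

47/420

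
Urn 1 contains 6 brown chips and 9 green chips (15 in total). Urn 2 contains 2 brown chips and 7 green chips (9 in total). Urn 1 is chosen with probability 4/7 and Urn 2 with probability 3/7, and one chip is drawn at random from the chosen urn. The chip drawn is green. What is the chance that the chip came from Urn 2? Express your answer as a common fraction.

P(green | Urn 1) = 3/5; P(green | Urn 2) = 7/9.
P(green) = 4/7·3/5 + 3/7·7/9 = 71/105.
By Bayes' rule, P(Urn 2 | green) = 1/3 / 71/105 = 35/71 ≈ 0.4930.

35/71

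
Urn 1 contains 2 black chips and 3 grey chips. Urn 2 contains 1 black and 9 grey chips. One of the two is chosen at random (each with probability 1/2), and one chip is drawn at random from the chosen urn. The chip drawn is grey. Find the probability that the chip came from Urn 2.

P(grey | Urn 1) = 3/5; P(grey | Urn 2) = 9/10.
P(grey) = 1/2·3/5 + 1/2·9/10 = 3/4.
By Bayes' rule, P(Urn 2 | grey) = 9/20 / 3/4 = 3/5 ≈ 0.6000.

3/5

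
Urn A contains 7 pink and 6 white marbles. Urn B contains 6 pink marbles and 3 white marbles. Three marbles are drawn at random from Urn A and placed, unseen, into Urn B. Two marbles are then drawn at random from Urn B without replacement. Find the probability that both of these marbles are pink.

Condition on how many of the transferred marbles are pink (from Urn A: 7 pink of 13; then Urn B has 12 total).
  0 pink: C(7,0)C(6,3)/C(13,3) = 10/143; then P = C(6,2)/C(12,2) = 5/22
  1 pink: C(7,1)C(6,2)/C(13,3) = 105/286; then P = C(7,2)/C(12,2) = 7/22
  2 pink: C(7,2)C(6,1)/C(13,3) = 63/143; then P = C(8,2)/C(12,2) = 14/33
  3 pink: C(7,3)C(6,0)/C(13,3) = 35/286; then P = C(9,2)/C(12,2) = 6/11
P(both pink) = 17/44 ≈ 0.3864.

17/44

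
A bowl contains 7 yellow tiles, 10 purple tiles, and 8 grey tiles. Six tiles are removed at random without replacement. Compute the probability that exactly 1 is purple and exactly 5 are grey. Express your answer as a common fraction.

4/1265

Unordered draws without replacement: count favorable combinations over C(25,6).
Favorable = C(7,0) · C(10,1) · C(8,5) = 560; total = C(25,6) = 177100.
P = 560/177100 = 4/1265 ≈ 0.0032.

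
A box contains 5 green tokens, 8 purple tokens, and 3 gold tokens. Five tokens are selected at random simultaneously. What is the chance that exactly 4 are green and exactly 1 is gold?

Unordered draws without replacement: count favorable combinations over C(16,5).
Favorable = C(5,4) · C(8,0) · C(3,1) = 15; total = C(16,5) = 4368.
P = 15/4368 = 5/1456 ≈ 0.0034.

5/1456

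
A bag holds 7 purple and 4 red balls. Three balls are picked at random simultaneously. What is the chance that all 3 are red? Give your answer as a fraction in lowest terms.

Unordered draws without replacement: count favorable combinations over C(11,3).
Favorable = C(7,0) · C(4,3) = 4; total = C(11,3) = 165.
P = 4/165 = 4/165 ≈ 0.0242.

4/165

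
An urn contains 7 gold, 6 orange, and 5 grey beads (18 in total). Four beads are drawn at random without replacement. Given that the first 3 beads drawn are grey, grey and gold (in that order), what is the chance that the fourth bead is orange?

After removing 1 gold, 2 grey, the urn has 6 orange out of 15 remaining.
P(fourth is orange | given) = 6/15 = 2/5 ≈ 0.4000.

2/5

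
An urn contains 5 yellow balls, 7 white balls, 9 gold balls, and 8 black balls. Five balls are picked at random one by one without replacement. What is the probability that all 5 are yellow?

Unordered draws without replacement: count favorable combinations over C(29,5).
Favorable = C(5,5) · C(7,0) · C(9,0) · C(8,0) = 1; total = C(29,5) = 118755.
P = 1/118755 = 1/118755 ≈ 0.0000.

1/118755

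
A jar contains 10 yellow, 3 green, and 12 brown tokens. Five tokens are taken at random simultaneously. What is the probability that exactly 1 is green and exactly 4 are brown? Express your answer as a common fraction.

Unordered draws without replacement: count favorable combinations over C(25,5).
Favorable = C(10,0) · C(3,1) · C(12,4) = 1485; total = C(25,5) = 53130.
P = 1485/53130 = 9/322 ≈ 0.0280.

9/322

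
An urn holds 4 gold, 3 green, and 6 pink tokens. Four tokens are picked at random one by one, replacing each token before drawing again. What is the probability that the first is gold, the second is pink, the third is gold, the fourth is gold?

384/28561

Multiply the conditional probability of each draw in order, with replacement (the composition resets each draw).
P = (4/13) · (6/13) · (4/13) · (4/13) = 384/28561 ≈ 0.0134.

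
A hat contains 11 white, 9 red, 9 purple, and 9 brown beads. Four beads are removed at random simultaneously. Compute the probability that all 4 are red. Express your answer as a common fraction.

6/3515

Unordered draws without replacement: count favorable combinations over C(38,4).
Favorable = C(11,0) · C(9,4) · C(9,0) · C(9,0) = 126; total = C(38,4) = 73815.
P = 126/73815 = 6/3515 ≈ 0.0017.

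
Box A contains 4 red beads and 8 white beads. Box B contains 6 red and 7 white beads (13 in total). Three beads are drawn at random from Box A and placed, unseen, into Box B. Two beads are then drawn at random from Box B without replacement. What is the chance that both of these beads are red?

39/220

Condition on how many of the transferred beads are red (from Box A: 4 red of 12; then Box B has 16 total).
  0 red: C(4,0)C(8,3)/C(12,3) = 14/55; then P = C(6,2)/C(16,2) = 1/8
  1 red: C(4,1)C(8,2)/C(12,3) = 28/55; then P = C(7,2)/C(16,2) = 7/40
  2 red: C(4,2)C(8,1)/C(12,3) = 12/55; then P = C(8,2)/C(16,2) = 7/30
  3 red: C(4,3)C(8,0)/C(12,3) = 1/55; then P = C(9,2)/C(16,2) = 3/10
P(both red) = 39/220 ≈ 0.1773.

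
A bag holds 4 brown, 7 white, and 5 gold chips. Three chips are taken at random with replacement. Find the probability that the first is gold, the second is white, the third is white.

Multiply the conditional probability of each draw in order, with replacement (the composition resets each draw).
P = (5/16) · (7/16) · (7/16) = 245/4096 ≈ 0.0598.

245/4096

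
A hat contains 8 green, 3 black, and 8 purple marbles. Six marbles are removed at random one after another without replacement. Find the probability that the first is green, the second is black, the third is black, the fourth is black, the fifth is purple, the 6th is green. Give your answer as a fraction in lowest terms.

2/14535

Multiply the conditional probability of each draw in order, without replacement, so each draw removes one from its color and from the total.
P = (8/19) · (3/18) · (2/17) · (1/16) · (8/15) · (7/14) = 2/14535 ≈ 0.0001.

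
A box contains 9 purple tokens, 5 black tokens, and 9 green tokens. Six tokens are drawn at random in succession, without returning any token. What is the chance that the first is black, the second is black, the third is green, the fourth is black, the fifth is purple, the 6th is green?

Multiply the conditional probability of each draw in order, without replacement, so each draw removes one from its color and from the total.
P = (5/23) · (4/22) · (9/21) · (3/20) · (9/19) · (8/18) = 18/33649 ≈ 0.0005.

18/33649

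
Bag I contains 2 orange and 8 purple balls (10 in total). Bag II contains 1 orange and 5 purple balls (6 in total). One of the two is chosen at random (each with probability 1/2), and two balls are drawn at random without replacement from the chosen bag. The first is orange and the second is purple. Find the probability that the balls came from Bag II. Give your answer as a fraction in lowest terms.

P(E | Bag I) = 8/45; P(E | Bag II) = 1/6.
P(E) = 1/2·8/45 + 1/2·1/6 = 31/180.
By Bayes' rule, P(Bag II | E) = 1/12 / 31/180 = 15/31 ≈ 0.4839.

15/31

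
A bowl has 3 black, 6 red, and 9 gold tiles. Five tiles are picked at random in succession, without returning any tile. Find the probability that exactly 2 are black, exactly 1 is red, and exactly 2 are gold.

Unordered draws without replacement: count favorable combinations over C(18,5).
Favorable = C(3,2) · C(6,1) · C(9,2) = 648; total = C(18,5) = 8568.
P = 648/8568 = 9/119 ≈ 0.0756.

9/119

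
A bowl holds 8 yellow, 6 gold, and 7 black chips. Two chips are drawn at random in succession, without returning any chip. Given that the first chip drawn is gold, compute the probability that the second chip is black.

7/20

After removing 1 gold, the bowl has 7 black out of 20 remaining.
P(second is black | given) = 7/20 ≈ 0.3500.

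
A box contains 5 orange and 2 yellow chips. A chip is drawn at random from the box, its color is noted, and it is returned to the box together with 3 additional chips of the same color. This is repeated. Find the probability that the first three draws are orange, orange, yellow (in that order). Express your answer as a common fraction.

Track the composition after each reinforcement of +3.
P = (5/7) · (8/10) · (2/13) = 8/91 ≈ 0.0879.

8/91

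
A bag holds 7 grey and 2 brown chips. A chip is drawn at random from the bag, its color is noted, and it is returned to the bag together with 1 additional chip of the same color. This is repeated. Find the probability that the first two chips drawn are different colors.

Either grey then brown, or brown then grey; after the first draw the total is 10.
P = (7/9)·(2/10) + (2/9)·(7/10) = 14/45 ≈ 0.3111.

14/45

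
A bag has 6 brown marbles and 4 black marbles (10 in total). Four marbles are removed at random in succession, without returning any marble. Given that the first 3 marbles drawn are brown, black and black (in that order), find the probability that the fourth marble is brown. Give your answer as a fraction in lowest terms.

5/7

After removing 1 brown, 2 black, the bag has 5 brown out of 7 remaining.
P(fourth is brown | given) = 5/7 ≈ 0.7143.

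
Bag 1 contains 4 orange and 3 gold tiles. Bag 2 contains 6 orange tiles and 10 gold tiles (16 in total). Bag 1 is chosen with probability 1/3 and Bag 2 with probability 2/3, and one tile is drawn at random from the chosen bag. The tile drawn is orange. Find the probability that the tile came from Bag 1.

16/37

P(orange | Bag 1) = 4/7; P(orange | Bag 2) = 3/8.
P(orange) = 1/3·4/7 + 2/3·3/8 = 37/84.
By Bayes' rule, P(Bag 1 | orange) = 4/21 / 37/84 = 16/37 ≈ 0.4324.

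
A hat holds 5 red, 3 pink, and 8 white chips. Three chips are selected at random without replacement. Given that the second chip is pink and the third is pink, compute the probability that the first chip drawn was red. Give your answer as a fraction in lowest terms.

5/14

P(first=red and the second chip is pink and the third is pink) = (5/16)·(3/15)·(2/14) = 1/112.
P(E) = Σ over first color = 1/112 + 1/560 + 1/70 = 1/40.
By Bayes, P(first=red | E) = 1/112 / 1/40 = 5/14 ≈ 0.3571.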